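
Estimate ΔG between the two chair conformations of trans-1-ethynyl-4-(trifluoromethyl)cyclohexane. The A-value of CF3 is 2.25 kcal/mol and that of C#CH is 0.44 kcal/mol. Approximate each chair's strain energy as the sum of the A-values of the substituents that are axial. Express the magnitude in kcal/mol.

C1 and C4 have opposite parity, so for the trans isomer the two substituents are e,e in one chair and a,a in the other.
Chair I (trifluoromethyl axial, ethynyl axial): E = 2.69 kcal/mol.
Chair II (trifluoromethyl equatorial, ethynyl equatorial): E = 0.00 kcal/mol.
ΔE = 2.69 − 0.00 = 2.69 kcal/mol; chair II is more stable.

2.69 kcal/mol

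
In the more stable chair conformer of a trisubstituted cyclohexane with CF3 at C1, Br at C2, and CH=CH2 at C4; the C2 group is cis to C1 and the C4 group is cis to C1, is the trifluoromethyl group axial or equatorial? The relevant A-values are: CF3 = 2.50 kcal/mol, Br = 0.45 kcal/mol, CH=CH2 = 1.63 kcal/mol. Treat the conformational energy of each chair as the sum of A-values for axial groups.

equatorial

Chair I (trifluoromethyl axial, bromo equatorial, vinyl equatorial): E = 2.50 kcal/mol.
Chair II (trifluoromethyl equatorial, bromo axial, vinyl axial): E = 2.08 kcal/mol.
Chair II is the more stable (lower-energy) conformer, and in that chair the trifluoromethyl group is equatorial.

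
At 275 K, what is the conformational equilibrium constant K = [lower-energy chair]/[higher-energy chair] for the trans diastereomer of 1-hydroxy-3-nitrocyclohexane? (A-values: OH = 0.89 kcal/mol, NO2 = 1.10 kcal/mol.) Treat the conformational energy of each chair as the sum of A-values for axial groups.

C1 and C3 have the same parity, so for the trans isomer the two substituents are one axial and one equatorial in each chair.
Chair I (hydroxyl axial, nitro equatorial): E = 0.89 kcal/mol; chair II (hydroxyl equatorial, nitro axial): E = 1.10 kcal/mol.
ΔG = 0.21 kcal/mol between the two chairs.
K = exp(ΔG/RT) with R = 1.987×10⁻³ kcal mol⁻¹ K⁻¹ and T = 275 K gives K ≈ 1.47.

K ≈ 1.47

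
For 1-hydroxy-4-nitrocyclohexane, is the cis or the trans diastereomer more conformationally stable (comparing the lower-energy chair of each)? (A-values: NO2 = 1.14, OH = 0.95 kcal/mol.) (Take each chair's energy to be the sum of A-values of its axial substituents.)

trans

At 1,4 positions (parity opposite): cis → (a,e or e,a); trans → (e,e or a,a).
Best chair for cis: E = 0.95 kcal/mol; best chair for trans: E = 0.00 kcal/mol.
The trans isomer is lower by 0.95 kcal/mol.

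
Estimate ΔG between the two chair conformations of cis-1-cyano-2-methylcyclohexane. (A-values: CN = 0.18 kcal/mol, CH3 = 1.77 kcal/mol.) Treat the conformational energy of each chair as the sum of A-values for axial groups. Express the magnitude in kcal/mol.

1.59 kcal/mol

C1 and C2 have opposite parity, so for the cis isomer the two substituents are one axial and one equatorial in each chair.
Chair I (cyano axial, methyl equatorial): E = 0.18 kcal/mol.
Chair II (cyano equatorial, methyl axial): E = 1.77 kcal/mol.
ΔE = 1.77 − 0.18 = 1.59 kcal/mol; chair I is more stable.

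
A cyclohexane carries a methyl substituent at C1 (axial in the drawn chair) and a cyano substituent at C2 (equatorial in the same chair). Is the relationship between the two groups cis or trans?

cis

C1 and C2 have opposite parity, so their axial bonds point in opposite directions.
With opposite-parity carbons, two substituents on the same face are one axial and one equatorial; opposite faces give both axial or both equatorial.
Here the groups are axial/equatorial → same face → cis.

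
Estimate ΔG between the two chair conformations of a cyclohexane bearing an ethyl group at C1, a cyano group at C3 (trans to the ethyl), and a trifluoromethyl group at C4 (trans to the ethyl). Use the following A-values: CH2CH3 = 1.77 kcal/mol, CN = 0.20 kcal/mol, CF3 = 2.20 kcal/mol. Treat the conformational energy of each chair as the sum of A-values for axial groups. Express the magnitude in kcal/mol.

3.77 kcal/mol

Chair I (ethyl axial, cyano equatorial, trifluoromethyl axial): E = 3.97 kcal/mol.
Chair II (ethyl equatorial, cyano axial, trifluoromethyl equatorial): E = 0.20 kcal/mol.
ΔE = 3.97 − 0.20 = 3.77 kcal/mol; chair II is more stable.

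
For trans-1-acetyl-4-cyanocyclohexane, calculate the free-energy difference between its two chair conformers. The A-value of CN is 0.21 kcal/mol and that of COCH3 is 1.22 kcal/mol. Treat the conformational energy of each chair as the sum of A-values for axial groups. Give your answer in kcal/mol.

C1 and C4 have opposite parity, so for the trans isomer the two substituents are e,e in one chair and a,a in the other.
Chair I (cyano axial, acetyl axial): E = 1.43 kcal/mol.
Chair II (cyano equatorial, acetyl equatorial): E = 0.00 kcal/mol.
ΔE = 1.43 − 0.00 = 1.43 kcal/mol; chair II is more stable.

1.43 kcal/mol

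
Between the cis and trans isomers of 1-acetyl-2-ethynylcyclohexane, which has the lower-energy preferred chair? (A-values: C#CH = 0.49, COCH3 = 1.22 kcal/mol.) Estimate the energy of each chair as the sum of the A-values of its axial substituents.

At 1,2 positions (parity opposite): cis → (a,e or e,a); trans → (e,e or a,a).
Best chair for cis: E = 0.49 kcal/mol; best chair for trans: E = 0.00 kcal/mol.
The trans isomer is lower by 0.49 kcal/mol.

trans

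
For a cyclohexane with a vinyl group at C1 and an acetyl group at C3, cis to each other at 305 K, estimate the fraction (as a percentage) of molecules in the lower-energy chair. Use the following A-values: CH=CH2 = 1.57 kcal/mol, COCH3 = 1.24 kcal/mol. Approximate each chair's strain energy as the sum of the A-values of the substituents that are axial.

99.0%

C1 and C3 have the same parity, so for the cis isomer the two substituents are e,e in one chair and a,a in the other.
Chair I (vinyl axial, acetyl axial): E = 2.81 kcal/mol; chair II (vinyl equatorial, acetyl equatorial): E = 0.00 kcal/mol.
ΔG = 2.81 kcal/mol between the two chairs.
K = exp(ΔG/RT) with R = 1.987×10⁻³ kcal mol⁻¹ K⁻¹ and T = 305 K gives K ≈ 103.
Fraction in the lower-energy chair = K/(K+1) = 99.0%.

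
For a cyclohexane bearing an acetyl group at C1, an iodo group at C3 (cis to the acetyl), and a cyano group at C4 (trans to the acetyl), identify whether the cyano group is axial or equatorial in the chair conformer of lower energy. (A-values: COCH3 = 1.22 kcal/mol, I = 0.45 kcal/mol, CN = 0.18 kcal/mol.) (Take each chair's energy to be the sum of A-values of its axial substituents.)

Chair I (acetyl axial, iodo axial, cyano axial): E = 1.85 kcal/mol.
Chair II (acetyl equatorial, iodo equatorial, cyano equatorial): E = 0.00 kcal/mol.
Chair II is the more stable (lower-energy) conformer, and in that chair the cyano group is equatorial.

equatorial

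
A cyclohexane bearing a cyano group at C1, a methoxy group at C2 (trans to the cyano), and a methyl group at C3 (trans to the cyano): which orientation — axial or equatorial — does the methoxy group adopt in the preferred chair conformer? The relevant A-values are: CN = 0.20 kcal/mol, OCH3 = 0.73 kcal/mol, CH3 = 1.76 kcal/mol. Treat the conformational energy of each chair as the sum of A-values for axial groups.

Chair I (cyano axial, methoxy axial, methyl equatorial): E = 0.93 kcal/mol.
Chair II (cyano equatorial, methoxy equatorial, methyl axial): E = 1.76 kcal/mol.
Chair I is the more stable (lower-energy) conformer, and in that chair the methoxy group is axial.

axial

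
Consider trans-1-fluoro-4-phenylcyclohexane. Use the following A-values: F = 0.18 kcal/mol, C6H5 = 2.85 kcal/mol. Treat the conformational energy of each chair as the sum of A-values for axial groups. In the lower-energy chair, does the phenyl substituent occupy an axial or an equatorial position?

C1 and C4 have opposite parity, so for the trans isomer the two substituents are e,e in one chair and a,a in the other.
Chair I (fluoro axial, phenyl axial): E = 3.03 kcal/mol.
Chair II (fluoro equatorial, phenyl equatorial): E = 0.00 kcal/mol.
Chair II is the more stable (lower-energy) conformer, and in that chair the phenyl group is equatorial.

equatorial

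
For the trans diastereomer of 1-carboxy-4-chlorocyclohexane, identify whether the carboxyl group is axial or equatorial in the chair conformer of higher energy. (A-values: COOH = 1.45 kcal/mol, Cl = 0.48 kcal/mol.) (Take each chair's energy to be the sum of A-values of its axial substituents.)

axial

C1 and C4 have opposite parity, so for the trans isomer the two substituents are e,e in one chair and a,a in the other.
Chair I (carboxyl axial, chloro axial): E = 1.93 kcal/mol.
Chair II (carboxyl equatorial, chloro equatorial): E = 0.00 kcal/mol.
Chair I is the less stable (higher-energy) conformer, and in that chair the carboxyl group is axial.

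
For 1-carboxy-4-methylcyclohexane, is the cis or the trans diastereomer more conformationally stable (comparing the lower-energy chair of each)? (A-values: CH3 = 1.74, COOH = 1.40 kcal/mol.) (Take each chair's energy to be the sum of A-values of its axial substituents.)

At 1,4 positions (parity opposite): cis → (a,e or e,a); trans → (e,e or a,a).
Best chair for cis: E = 1.40 kcal/mol; best chair for trans: E = 0.00 kcal/mol.
The trans isomer is lower by 1.40 kcal/mol.

trans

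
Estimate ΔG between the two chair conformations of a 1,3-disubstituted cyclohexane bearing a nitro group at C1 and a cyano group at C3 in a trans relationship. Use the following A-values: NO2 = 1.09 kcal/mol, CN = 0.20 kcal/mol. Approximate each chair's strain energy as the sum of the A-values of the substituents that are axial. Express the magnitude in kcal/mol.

C1 and C3 have the same parity, so for the trans isomer the two substituents are one axial and one equatorial in each chair.
Chair I (nitro axial, cyano equatorial): E = 1.09 kcal/mol.
Chair II (nitro equatorial, cyano axial): E = 0.20 kcal/mol.
ΔE = 1.09 − 0.20 = 0.89 kcal/mol; chair II is more stable.

0.89 kcal/mol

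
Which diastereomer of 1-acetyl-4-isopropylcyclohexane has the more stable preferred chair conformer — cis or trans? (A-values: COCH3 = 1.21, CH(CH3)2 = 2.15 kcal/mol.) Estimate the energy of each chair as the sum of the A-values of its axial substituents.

trans

At 1,4 positions (parity opposite): cis → (a,e or e,a); trans → (e,e or a,a).
Best chair for cis: E = 1.21 kcal/mol; best chair for trans: E = 0.00 kcal/mol.
The trans isomer is lower by 1.21 kcal/mol.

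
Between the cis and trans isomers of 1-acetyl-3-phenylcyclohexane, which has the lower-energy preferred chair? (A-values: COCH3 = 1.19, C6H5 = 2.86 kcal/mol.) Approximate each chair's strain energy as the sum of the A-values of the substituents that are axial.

At 1,3 positions (parity same): cis → (e,e or a,a); trans → (a,e or e,a).
Best chair for cis: E = 0.00 kcal/mol; best chair for trans: E = 1.19 kcal/mol.
The cis isomer is lower by 1.19 kcal/mol.

cis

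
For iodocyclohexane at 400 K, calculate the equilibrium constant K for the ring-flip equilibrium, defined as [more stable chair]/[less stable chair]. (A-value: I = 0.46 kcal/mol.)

K ≈ 1.78

One chair has the iodo group axial (E = 0.46 kcal/mol) and the other has it equatorial (E = 0).
ΔG = 0.46 kcal/mol between the two chairs.
K = exp(ΔG/RT) with R = 1.987×10⁻³ kcal mol⁻¹ K⁻¹ and T = 400 K gives K ≈ 1.78.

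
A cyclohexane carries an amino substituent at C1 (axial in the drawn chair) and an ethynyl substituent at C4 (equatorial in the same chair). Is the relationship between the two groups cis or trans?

cis

C1 and C4 have opposite parity, so their axial bonds point in opposite directions.
With opposite-parity carbons, two substituents on the same face are one axial and one equatorial; opposite faces give both axial or both equatorial.
Here the groups are axial/equatorial → same face → cis.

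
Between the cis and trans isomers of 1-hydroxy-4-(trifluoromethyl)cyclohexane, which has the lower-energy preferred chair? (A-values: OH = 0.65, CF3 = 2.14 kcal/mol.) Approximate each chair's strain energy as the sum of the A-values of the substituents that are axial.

At 1,4 positions (parity opposite): cis → (a,e or e,a); trans → (e,e or a,a).
Best chair for cis: E = 0.65 kcal/mol; best chair for trans: E = 0.00 kcal/mol.
The trans isomer is lower by 0.65 kcal/mol.

trans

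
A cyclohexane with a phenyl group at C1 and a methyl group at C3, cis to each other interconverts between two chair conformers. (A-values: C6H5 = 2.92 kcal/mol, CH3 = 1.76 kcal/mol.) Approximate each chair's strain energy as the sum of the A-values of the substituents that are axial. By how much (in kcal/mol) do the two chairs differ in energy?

4.68 kcal/mol

C1 and C3 have the same parity, so for the cis isomer the two substituents are e,e in one chair and a,a in the other.
Chair I (phenyl axial, methyl axial): E = 4.68 kcal/mol.
Chair II (phenyl equatorial, methyl equatorial): E = 0.00 kcal/mol.
ΔE = 4.68 − 0.00 = 4.68 kcal/mol; chair II is more stable.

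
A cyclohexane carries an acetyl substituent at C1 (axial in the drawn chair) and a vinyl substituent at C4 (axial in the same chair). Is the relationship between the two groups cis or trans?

C1 and C4 have opposite parity, so their axial bonds point in opposite directions.
With opposite-parity carbons, two substituents on the same face are one axial and one equatorial; opposite faces give both axial or both equatorial.
Here the groups are axial/axial → opposite face → trans.

trans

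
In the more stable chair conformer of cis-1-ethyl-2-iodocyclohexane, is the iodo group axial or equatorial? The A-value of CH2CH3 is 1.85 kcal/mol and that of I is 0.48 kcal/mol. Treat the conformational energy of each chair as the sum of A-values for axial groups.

axial

C1 and C2 have opposite parity, so for the cis isomer the two substituents are one axial and one equatorial in each chair.
Chair I (ethyl axial, iodo equatorial): E = 1.85 kcal/mol.
Chair II (ethyl equatorial, iodo axial): E = 0.48 kcal/mol.
Chair II is the more stable (lower-energy) conformer, and in that chair the iodo group is axial.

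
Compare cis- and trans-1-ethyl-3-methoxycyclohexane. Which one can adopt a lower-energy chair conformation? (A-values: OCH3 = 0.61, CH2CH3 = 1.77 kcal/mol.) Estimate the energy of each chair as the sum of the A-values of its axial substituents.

At 1,3 positions (parity same): cis → (e,e or a,a); trans → (a,e or e,a).
Best chair for cis: E = 0.00 kcal/mol; best chair for trans: E = 0.61 kcal/mol.
The cis isomer is lower by 0.61 kcal/mol.

cis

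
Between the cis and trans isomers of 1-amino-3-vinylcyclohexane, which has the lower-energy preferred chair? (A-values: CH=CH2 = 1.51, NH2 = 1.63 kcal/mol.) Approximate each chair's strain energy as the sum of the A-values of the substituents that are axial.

At 1,3 positions (parity same): cis → (e,e or a,a); trans → (a,e or e,a).
Best chair for cis: E = 0.00 kcal/mol; best chair for trans: E = 1.51 kcal/mol.
The cis isomer is lower by 1.51 kcal/mol.

cis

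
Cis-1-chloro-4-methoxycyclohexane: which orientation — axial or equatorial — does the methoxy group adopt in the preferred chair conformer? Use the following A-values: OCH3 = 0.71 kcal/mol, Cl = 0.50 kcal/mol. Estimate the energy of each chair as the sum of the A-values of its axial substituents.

equatorial

C1 and C4 have opposite parity, so for the cis isomer the two substituents are one axial and one equatorial in each chair.
Chair I (methoxy axial, chloro equatorial): E = 0.71 kcal/mol.
Chair II (methoxy equatorial, chloro axial): E = 0.50 kcal/mol.
Chair II is the more stable (lower-energy) conformer, and in that chair the methoxy group is equatorial.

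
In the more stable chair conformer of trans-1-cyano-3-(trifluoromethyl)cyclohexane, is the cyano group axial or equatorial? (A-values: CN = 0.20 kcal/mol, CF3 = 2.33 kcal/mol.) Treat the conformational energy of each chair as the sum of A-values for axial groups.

axial

C1 and C3 have the same parity, so for the trans isomer the two substituents are one axial and one equatorial in each chair.
Chair I (cyano axial, trifluoromethyl equatorial): E = 0.20 kcal/mol.
Chair II (cyano equatorial, trifluoromethyl axial): E = 2.33 kcal/mol.
Chair I is the more stable (lower-energy) conformer, and in that chair the cyano group is axial.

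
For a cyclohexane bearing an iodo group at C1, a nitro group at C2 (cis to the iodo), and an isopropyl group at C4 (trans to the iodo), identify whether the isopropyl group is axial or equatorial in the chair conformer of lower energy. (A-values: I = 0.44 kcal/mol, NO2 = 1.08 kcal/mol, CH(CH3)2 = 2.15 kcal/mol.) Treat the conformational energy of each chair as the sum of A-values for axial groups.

equatorial

Chair I (iodo axial, nitro equatorial, isopropyl axial): E = 2.59 kcal/mol.
Chair II (iodo equatorial, nitro axial, isopropyl equatorial): E = 1.08 kcal/mol.
Chair II is the more stable (lower-energy) conformer, and in that chair the isopropyl group is equatorial.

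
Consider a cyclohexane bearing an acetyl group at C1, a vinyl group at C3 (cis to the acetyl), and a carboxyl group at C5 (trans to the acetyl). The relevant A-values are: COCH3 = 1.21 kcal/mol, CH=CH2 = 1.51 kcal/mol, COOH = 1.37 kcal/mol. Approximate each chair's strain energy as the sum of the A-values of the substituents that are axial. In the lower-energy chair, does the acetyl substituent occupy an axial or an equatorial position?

equatorial

Chair I (acetyl axial, vinyl axial, carboxyl equatorial): E = 2.72 kcal/mol.
Chair II (acetyl equatorial, vinyl equatorial, carboxyl axial): E = 1.37 kcal/mol.
Chair II is the more stable (lower-energy) conformer, and in that chair the acetyl group is equatorial.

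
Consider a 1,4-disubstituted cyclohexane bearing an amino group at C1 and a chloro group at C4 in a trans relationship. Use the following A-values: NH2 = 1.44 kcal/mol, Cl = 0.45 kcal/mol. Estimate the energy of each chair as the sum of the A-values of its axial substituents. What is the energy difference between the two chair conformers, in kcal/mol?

1.89 kcal/mol

C1 and C4 have opposite parity, so for the trans isomer the two substituents are e,e in one chair and a,a in the other.
Chair I (amino axial, chloro axial): E = 1.89 kcal/mol.
Chair II (amino equatorial, chloro equatorial): E = 0.00 kcal/mol.
ΔE = 1.89 − 0.00 = 1.89 kcal/mol; chair II is more stable.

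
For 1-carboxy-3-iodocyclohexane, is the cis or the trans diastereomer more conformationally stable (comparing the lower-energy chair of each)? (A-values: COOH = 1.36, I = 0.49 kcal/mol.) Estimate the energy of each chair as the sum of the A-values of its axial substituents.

At 1,3 positions (parity same): cis → (e,e or a,a); trans → (a,e or e,a).
Best chair for cis: E = 0.00 kcal/mol; best chair for trans: E = 0.49 kcal/mol.
The cis isomer is lower by 0.49 kcal/mol.

cis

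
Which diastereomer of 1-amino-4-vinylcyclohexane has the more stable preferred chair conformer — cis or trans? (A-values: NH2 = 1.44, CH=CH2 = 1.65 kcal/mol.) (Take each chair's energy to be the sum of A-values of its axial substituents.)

trans

At 1,4 positions (parity opposite): cis → (a,e or e,a); trans → (e,e or a,a).
Best chair for cis: E = 1.44 kcal/mol; best chair for trans: E = 0.00 kcal/mol.
The trans isomer is lower by 1.44 kcal/mol.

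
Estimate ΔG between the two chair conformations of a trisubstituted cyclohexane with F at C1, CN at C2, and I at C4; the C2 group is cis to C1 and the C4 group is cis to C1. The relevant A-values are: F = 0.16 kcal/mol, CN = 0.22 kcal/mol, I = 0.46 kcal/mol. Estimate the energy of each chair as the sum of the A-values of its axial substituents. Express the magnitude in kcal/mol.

Chair I (fluoro axial, cyano equatorial, iodo equatorial): E = 0.16 kcal/mol.
Chair II (fluoro equatorial, cyano axial, iodo axial): E = 0.68 kcal/mol.
ΔE = 0.68 − 0.16 = 0.52 kcal/mol; chair I is more stable.

0.52 kcal/mol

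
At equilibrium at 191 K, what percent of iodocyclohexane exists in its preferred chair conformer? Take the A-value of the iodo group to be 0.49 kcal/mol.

One chair has the iodo group axial (E = 0.49 kcal/mol) and the other has it equatorial (E = 0).
ΔG = 0.49 kcal/mol between the two chairs.
K = exp(ΔG/RT) with R = 1.987×10⁻³ kcal mol⁻¹ K⁻¹ and T = 191 K gives K ≈ 3.64.
Fraction in the lower-energy chair = K/(K+1) = 78.4%.

78.4%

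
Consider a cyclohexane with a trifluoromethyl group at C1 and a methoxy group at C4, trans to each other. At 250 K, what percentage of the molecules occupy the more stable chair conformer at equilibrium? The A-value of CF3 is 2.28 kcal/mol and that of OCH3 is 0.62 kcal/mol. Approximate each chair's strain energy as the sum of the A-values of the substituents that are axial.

C1 and C4 have opposite parity, so for the trans isomer the two substituents are e,e in one chair and a,a in the other.
Chair I (trifluoromethyl axial, methoxy axial): E = 2.90 kcal/mol; chair II (trifluoromethyl equatorial, methoxy equatorial): E = 0.00 kcal/mol.
ΔG = 2.90 kcal/mol between the two chairs.
K = exp(ΔG/RT) with R = 1.987×10⁻³ kcal mol⁻¹ K⁻¹ and T = 250 K gives K ≈ 343.
Fraction in the lower-energy chair = K/(K+1) = 99.7%.

99.7%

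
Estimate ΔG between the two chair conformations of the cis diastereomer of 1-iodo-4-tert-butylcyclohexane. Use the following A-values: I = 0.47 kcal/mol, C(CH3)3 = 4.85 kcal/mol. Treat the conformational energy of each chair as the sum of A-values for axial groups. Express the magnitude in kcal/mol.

C1 and C4 have opposite parity, so for the cis isomer the two substituents are one axial and one equatorial in each chair.
Chair I (iodo axial, tert-butyl equatorial): E = 0.47 kcal/mol.
Chair II (iodo equatorial, tert-butyl axial): E = 4.85 kcal/mol.
ΔE = 4.85 − 0.47 = 4.38 kcal/mol; chair I is more stable.

4.38 kcal/mol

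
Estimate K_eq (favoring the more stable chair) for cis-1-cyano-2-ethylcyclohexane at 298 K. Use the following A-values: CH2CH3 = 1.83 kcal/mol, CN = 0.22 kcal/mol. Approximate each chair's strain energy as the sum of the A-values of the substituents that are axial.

K ≈ 15.2

C1 and C2 have opposite parity, so for the cis isomer the two substituents are one axial and one equatorial in each chair.
Chair I (ethyl axial, cyano equatorial): E = 1.83 kcal/mol; chair II (ethyl equatorial, cyano axial): E = 0.22 kcal/mol.
ΔG = 1.61 kcal/mol between the two chairs.
K = exp(ΔG/RT) with R = 1.987×10⁻³ kcal mol⁻¹ K⁻¹ and T = 298 K gives K ≈ 15.2.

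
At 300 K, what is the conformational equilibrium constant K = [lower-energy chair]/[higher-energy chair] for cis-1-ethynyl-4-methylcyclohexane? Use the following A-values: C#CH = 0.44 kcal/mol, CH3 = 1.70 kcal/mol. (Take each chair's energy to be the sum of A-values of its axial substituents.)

K ≈ 8.28

C1 and C4 have opposite parity, so for the cis isomer the two substituents are one axial and one equatorial in each chair.
Chair I (ethynyl axial, methyl equatorial): E = 0.44 kcal/mol; chair II (ethynyl equatorial, methyl axial): E = 1.70 kcal/mol.
ΔG = 1.26 kcal/mol between the two chairs.
K = exp(ΔG/RT) with R = 1.987×10⁻³ kcal mol⁻¹ K⁻¹ and T = 300 K gives K ≈ 8.28.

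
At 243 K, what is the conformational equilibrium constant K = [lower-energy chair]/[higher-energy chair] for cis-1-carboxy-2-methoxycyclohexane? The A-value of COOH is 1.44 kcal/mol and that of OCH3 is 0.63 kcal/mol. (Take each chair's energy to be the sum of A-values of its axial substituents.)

C1 and C2 have opposite parity, so for the cis isomer the two substituents are one axial and one equatorial in each chair.
Chair I (carboxyl axial, methoxy equatorial): E = 1.44 kcal/mol; chair II (carboxyl equatorial, methoxy axial): E = 0.63 kcal/mol.
ΔG = 0.81 kcal/mol between the two chairs.
K = exp(ΔG/RT) with R = 1.987×10⁻³ kcal mol⁻¹ K⁻¹ and T = 243 K gives K ≈ 5.35.

K ≈ 5.35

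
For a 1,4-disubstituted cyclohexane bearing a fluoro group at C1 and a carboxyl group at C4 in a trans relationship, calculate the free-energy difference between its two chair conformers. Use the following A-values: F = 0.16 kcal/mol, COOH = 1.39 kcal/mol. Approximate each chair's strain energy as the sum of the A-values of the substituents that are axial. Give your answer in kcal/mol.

1.55 kcal/mol

C1 and C4 have opposite parity, so for the trans isomer the two substituents are e,e in one chair and a,a in the other.
Chair I (fluoro axial, carboxyl axial): E = 1.55 kcal/mol.
Chair II (fluoro equatorial, carboxyl equatorial): E = 0.00 kcal/mol.
ΔE = 1.55 − 0.00 = 1.55 kcal/mol; chair II is more stable.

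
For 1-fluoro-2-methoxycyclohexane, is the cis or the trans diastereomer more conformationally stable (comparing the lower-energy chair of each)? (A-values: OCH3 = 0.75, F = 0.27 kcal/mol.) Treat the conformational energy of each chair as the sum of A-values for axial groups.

trans

At 1,2 positions (parity opposite): cis → (a,e or e,a); trans → (e,e or a,a).
Best chair for cis: E = 0.27 kcal/mol; best chair for trans: E = 0.00 kcal/mol.
The trans isomer is lower by 0.27 kcal/mol.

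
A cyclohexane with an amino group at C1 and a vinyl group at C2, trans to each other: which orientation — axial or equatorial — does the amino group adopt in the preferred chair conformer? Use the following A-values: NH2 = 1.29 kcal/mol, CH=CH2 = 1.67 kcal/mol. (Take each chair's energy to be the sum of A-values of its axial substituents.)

C1 and C2 have opposite parity, so for the trans isomer the two substituents are e,e in one chair and a,a in the other.
Chair I (amino axial, vinyl axial): E = 2.96 kcal/mol.
Chair II (amino equatorial, vinyl equatorial): E = 0.00 kcal/mol.
Chair II is the more stable (lower-energy) conformer, and in that chair the amino group is equatorial.

equatorial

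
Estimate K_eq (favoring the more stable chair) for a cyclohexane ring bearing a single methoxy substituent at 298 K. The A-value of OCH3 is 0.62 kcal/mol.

K ≈ 2.85

One chair has the methoxy group axial (E = 0.62 kcal/mol) and the other has it equatorial (E = 0).
ΔG = 0.62 kcal/mol between the two chairs.
K = exp(ΔG/RT) with R = 1.987×10⁻³ kcal mol⁻¹ K⁻¹ and T = 298 K gives K ≈ 2.85.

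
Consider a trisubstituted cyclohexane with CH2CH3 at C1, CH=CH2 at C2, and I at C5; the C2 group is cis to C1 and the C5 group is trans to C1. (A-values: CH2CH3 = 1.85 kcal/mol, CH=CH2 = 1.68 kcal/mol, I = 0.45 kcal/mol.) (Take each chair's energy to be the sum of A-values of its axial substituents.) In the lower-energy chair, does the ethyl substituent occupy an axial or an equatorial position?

Chair I (ethyl axial, vinyl equatorial, iodo equatorial): E = 1.85 kcal/mol.
Chair II (ethyl equatorial, vinyl axial, iodo axial): E = 2.13 kcal/mol.
Chair I is the more stable (lower-energy) conformer, and in that chair the ethyl group is axial.

axial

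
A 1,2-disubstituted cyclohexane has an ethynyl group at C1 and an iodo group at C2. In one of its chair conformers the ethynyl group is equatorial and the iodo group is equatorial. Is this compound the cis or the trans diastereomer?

C1 and C2 have opposite parity, so their axial bonds point in opposite directions.
With opposite-parity carbons, two substituents on the same face are one axial and one equatorial; opposite faces give both axial or both equatorial.
Here the groups are equatorial/equatorial → opposite face → trans.

trans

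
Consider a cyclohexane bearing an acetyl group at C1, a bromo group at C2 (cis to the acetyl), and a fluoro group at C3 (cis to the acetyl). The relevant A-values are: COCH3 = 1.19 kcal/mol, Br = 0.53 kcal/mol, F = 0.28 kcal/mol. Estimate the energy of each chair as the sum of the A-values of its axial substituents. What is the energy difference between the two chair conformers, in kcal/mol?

Chair I (acetyl axial, bromo equatorial, fluoro axial): E = 1.47 kcal/mol.
Chair II (acetyl equatorial, bromo axial, fluoro equatorial): E = 0.53 kcal/mol.
ΔE = 1.47 − 0.53 = 0.94 kcal/mol; chair II is more stable.

0.94 kcal/mol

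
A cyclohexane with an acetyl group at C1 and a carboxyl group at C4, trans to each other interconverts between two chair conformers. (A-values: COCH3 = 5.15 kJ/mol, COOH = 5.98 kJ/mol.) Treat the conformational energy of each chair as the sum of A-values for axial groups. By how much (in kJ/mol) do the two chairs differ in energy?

11.13 kJ/mol

C1 and C4 have opposite parity, so for the trans isomer the two substituents are e,e in one chair and a,a in the other.
Chair I (acetyl axial, carboxyl axial): E = 11.13 kJ/mol.
Chair II (acetyl equatorial, carboxyl equatorial): E = 0.00 kJ/mol.
ΔE = 11.13 − 0.00 = 11.13 kJ/mol; chair II is more stable.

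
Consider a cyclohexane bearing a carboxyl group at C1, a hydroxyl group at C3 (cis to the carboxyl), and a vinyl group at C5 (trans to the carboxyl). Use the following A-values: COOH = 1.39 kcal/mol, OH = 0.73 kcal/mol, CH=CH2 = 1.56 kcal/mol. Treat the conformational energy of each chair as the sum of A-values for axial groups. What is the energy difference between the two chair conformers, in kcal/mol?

0.56 kcal/mol

Chair I (carboxyl axial, hydroxyl axial, vinyl equatorial): E = 2.12 kcal/mol.
Chair II (carboxyl equatorial, hydroxyl equatorial, vinyl axial): E = 1.56 kcal/mol.
ΔE = 2.12 − 1.56 = 0.56 kcal/mol; chair II is more stable.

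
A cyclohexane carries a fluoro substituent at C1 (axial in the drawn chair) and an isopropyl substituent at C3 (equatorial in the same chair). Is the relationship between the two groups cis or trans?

trans

C1 and C3 have the same parity, so their axial bonds point in the same direction.
With same-parity carbons, two substituents on the same face are both axial or both equatorial; opposite faces give one of each.
Here the groups are axial/equatorial → opposite face → trans.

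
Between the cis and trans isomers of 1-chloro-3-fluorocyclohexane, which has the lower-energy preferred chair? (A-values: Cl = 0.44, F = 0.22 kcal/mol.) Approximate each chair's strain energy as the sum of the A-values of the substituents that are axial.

cis

At 1,3 positions (parity same): cis → (e,e or a,a); trans → (a,e or e,a).
Best chair for cis: E = 0.00 kcal/mol; best chair for trans: E = 0.22 kcal/mol.
The cis isomer is lower by 0.22 kcal/mol.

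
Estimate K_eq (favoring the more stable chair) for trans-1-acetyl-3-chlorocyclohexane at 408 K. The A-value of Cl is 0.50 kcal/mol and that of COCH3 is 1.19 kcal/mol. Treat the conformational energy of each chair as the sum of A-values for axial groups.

K ≈ 2.34

C1 and C3 have the same parity, so for the trans isomer the two substituents are one axial and one equatorial in each chair.
Chair I (chloro axial, acetyl equatorial): E = 0.50 kcal/mol; chair II (chloro equatorial, acetyl axial): E = 1.19 kcal/mol.
ΔG = 0.69 kcal/mol between the two chairs.
K = exp(ΔG/RT) with R = 1.987×10⁻³ kcal mol⁻¹ K⁻¹ and T = 408 K gives K ≈ 2.34.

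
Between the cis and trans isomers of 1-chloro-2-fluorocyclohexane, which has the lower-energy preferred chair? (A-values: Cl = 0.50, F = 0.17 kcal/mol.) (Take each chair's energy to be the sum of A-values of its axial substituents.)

At 1,2 positions (parity opposite): cis → (a,e or e,a); trans → (e,e or a,a).
Best chair for cis: E = 0.17 kcal/mol; best chair for trans: E = 0.00 kcal/mol.
The trans isomer is lower by 0.17 kcal/mol.

trans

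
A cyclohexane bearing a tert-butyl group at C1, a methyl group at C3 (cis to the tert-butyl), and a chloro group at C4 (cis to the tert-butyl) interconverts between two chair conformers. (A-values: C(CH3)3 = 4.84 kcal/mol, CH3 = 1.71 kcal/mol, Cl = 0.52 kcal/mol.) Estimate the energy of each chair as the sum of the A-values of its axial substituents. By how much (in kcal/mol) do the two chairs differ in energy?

Chair I (tert-butyl axial, methyl axial, chloro equatorial): E = 6.55 kcal/mol.
Chair II (tert-butyl equatorial, methyl equatorial, chloro axial): E = 0.52 kcal/mol.
ΔE = 6.55 − 0.52 = 6.03 kcal/mol; chair II is more stable.

6.03 kcal/mol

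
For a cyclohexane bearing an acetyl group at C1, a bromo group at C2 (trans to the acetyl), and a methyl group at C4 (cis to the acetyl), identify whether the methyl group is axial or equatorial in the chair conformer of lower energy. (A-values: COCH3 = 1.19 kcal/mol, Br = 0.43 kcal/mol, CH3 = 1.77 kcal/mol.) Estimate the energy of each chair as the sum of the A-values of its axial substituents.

Chair I (acetyl axial, bromo axial, methyl equatorial): E = 1.62 kcal/mol.
Chair II (acetyl equatorial, bromo equatorial, methyl axial): E = 1.77 kcal/mol.
Chair I is the more stable (lower-energy) conformer, and in that chair the methyl group is equatorial.

equatorial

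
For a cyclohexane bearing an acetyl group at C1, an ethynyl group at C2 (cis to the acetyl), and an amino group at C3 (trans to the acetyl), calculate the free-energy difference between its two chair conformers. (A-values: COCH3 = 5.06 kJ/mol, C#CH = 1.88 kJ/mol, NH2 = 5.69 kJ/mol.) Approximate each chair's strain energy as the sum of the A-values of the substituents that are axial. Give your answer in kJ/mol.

2.51 kJ/mol

Chair I (acetyl axial, ethynyl equatorial, amino equatorial): E = 5.06 kJ/mol.
Chair II (acetyl equatorial, ethynyl axial, amino axial): E = 7.57 kJ/mol.
ΔE = 7.57 − 5.06 = 2.51 kJ/mol; chair I is more stable.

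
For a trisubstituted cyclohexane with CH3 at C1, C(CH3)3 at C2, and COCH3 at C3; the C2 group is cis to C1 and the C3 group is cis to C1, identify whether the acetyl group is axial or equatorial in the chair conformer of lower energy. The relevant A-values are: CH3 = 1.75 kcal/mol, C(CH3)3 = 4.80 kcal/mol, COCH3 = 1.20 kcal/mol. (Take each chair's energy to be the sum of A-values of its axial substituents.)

axial

Chair I (methyl axial, tert-butyl equatorial, acetyl axial): E = 2.95 kcal/mol.
Chair II (methyl equatorial, tert-butyl axial, acetyl equatorial): E = 4.80 kcal/mol.
Chair I is the more stable (lower-energy) conformer, and in that chair the acetyl group is axial.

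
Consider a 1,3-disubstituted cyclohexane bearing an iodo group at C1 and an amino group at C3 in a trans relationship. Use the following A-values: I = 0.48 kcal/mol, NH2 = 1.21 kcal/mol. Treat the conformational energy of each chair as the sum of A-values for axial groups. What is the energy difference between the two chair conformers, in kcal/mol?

C1 and C3 have the same parity, so for the trans isomer the two substituents are one axial and one equatorial in each chair.
Chair I (iodo axial, amino equatorial): E = 0.48 kcal/mol.
Chair II (iodo equatorial, amino axial): E = 1.21 kcal/mol.
ΔE = 1.21 − 0.48 = 0.73 kcal/mol; chair I is more stable.

0.73 kcal/mol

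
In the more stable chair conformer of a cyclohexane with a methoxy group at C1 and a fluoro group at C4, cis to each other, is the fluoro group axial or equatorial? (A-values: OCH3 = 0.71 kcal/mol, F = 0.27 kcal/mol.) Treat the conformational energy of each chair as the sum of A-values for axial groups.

axial

C1 and C4 have opposite parity, so for the cis isomer the two substituents are one axial and one equatorial in each chair.
Chair I (methoxy axial, fluoro equatorial): E = 0.71 kcal/mol.
Chair II (methoxy equatorial, fluoro axial): E = 0.27 kcal/mol.
Chair II is the more stable (lower-energy) conformer, and in that chair the fluoro group is axial.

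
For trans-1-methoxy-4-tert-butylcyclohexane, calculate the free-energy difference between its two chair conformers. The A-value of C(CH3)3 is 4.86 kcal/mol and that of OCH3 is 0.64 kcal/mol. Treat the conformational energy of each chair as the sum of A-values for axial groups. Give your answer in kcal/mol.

5.50 kcal/mol

C1 and C4 have opposite parity, so for the trans isomer the two substituents are e,e in one chair and a,a in the other.
Chair I (tert-butyl axial, methoxy axial): E = 5.50 kcal/mol.
Chair II (tert-butyl equatorial, methoxy equatorial): E = 0.00 kcal/mol.
ΔE = 5.50 − 0.00 = 5.50 kcal/mol; chair II is more stable.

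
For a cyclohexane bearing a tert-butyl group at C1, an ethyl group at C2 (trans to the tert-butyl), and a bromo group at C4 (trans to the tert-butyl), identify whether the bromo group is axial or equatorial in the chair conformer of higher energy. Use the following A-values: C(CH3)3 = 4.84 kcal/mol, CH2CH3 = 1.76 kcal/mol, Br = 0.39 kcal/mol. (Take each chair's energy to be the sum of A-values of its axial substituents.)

Chair I (tert-butyl axial, ethyl axial, bromo axial): E = 6.99 kcal/mol.
Chair II (tert-butyl equatorial, ethyl equatorial, bromo equatorial): E = 0.00 kcal/mol.
Chair I is the less stable (higher-energy) conformer, and in that chair the bromo group is axial.

axial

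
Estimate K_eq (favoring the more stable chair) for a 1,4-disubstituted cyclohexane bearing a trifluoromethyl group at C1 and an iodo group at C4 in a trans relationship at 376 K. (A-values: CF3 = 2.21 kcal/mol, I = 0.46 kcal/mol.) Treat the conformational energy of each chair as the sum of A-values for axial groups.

K ≈ 35.7

C1 and C4 have opposite parity, so for the trans isomer the two substituents are e,e in one chair and a,a in the other.
Chair I (trifluoromethyl axial, iodo axial): E = 2.67 kcal/mol; chair II (trifluoromethyl equatorial, iodo equatorial): E = 0.00 kcal/mol.
ΔG = 2.67 kcal/mol between the two chairs.
K = exp(ΔG/RT) with R = 1.987×10⁻³ kcal mol⁻¹ K⁻¹ and T = 376 K gives K ≈ 35.7.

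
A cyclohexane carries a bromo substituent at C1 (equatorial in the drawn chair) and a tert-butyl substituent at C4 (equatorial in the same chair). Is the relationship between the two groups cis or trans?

C1 and C4 have opposite parity, so their axial bonds point in opposite directions.
With opposite-parity carbons, two substituents on the same face are one axial and one equatorial; opposite faces give both axial or both equatorial.
Here the groups are equatorial/equatorial → opposite face → trans.

trans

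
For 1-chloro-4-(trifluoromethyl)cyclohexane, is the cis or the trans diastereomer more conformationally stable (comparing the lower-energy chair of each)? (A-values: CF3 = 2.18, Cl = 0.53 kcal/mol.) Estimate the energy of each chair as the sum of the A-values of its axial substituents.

trans

At 1,4 positions (parity opposite): cis → (a,e or e,a); trans → (e,e or a,a).
Best chair for cis: E = 0.53 kcal/mol; best chair for trans: E = 0.00 kcal/mol.
The trans isomer is lower by 0.53 kcal/mol.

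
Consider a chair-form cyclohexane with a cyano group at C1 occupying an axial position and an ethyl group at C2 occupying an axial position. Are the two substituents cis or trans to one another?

C1 and C2 have opposite parity, so their axial bonds point in opposite directions.
With opposite-parity carbons, two substituents on the same face are one axial and one equatorial; opposite faces give both axial or both equatorial.
Here the groups are axial/axial → opposite face → trans.

trans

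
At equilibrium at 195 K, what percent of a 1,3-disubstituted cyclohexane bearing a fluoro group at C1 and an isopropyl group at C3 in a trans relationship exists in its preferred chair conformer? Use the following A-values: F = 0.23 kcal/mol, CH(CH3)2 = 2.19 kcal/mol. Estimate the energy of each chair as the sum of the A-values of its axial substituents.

C1 and C3 have the same parity, so for the trans isomer the two substituents are one axial and one equatorial in each chair.
Chair I (fluoro axial, isopropyl equatorial): E = 0.23 kcal/mol; chair II (fluoro equatorial, isopropyl axial): E = 2.19 kcal/mol.
ΔG = 1.96 kcal/mol between the two chairs.
K = exp(ΔG/RT) with R = 1.987×10⁻³ kcal mol⁻¹ K⁻¹ and T = 195 K gives K ≈ 157.
Fraction in the lower-energy chair = K/(K+1) = 99.4%.

99.4%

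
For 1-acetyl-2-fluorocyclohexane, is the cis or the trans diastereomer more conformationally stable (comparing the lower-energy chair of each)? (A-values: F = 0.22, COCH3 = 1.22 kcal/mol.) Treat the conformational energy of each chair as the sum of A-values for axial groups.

At 1,2 positions (parity opposite): cis → (a,e or e,a); trans → (e,e or a,a).
Best chair for cis: E = 0.22 kcal/mol; best chair for trans: E = 0.00 kcal/mol.
The trans isomer is lower by 0.22 kcal/mol.

trans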